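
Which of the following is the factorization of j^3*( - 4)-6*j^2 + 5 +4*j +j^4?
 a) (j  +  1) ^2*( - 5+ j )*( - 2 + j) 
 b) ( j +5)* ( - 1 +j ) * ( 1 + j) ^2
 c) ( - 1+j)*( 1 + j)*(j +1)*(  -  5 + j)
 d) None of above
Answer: c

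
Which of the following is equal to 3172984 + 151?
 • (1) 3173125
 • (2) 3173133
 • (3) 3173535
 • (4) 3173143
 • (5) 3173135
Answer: 5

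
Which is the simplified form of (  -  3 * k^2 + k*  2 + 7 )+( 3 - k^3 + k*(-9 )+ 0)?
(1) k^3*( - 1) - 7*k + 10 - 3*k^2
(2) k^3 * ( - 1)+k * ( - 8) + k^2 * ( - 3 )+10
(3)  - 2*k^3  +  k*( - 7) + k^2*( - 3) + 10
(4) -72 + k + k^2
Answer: 1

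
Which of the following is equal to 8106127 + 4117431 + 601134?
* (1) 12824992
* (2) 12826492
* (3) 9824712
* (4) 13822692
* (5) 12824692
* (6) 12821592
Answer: 5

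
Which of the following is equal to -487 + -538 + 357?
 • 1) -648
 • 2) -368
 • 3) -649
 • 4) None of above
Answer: 4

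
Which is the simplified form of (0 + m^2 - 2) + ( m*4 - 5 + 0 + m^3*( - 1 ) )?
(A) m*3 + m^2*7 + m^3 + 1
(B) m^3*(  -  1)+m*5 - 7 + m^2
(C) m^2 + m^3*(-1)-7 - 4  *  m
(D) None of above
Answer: D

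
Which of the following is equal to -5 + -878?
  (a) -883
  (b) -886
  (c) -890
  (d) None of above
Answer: a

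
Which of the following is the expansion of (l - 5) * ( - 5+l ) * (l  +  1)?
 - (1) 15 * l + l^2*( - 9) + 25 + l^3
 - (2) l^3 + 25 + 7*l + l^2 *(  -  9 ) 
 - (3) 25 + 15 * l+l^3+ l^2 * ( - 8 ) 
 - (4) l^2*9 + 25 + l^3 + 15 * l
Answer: 1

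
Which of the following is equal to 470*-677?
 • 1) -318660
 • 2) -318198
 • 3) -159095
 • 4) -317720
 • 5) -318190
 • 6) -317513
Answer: 5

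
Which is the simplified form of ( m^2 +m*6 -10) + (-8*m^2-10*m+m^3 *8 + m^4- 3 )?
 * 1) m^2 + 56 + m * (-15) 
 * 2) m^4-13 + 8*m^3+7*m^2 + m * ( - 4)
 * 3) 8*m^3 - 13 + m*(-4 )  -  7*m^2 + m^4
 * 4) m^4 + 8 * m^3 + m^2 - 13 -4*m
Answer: 3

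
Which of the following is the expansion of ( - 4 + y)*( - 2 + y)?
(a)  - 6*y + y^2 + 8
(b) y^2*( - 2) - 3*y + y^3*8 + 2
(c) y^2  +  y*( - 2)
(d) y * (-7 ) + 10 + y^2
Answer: a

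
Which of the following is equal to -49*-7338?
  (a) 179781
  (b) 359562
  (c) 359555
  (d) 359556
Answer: b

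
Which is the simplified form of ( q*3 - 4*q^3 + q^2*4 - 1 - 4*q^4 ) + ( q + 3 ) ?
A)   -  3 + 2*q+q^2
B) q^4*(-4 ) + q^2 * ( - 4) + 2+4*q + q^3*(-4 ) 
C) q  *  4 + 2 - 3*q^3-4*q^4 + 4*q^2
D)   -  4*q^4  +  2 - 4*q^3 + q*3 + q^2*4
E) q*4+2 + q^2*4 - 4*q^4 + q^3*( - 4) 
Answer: E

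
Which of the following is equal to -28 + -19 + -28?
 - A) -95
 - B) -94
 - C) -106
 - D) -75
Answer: D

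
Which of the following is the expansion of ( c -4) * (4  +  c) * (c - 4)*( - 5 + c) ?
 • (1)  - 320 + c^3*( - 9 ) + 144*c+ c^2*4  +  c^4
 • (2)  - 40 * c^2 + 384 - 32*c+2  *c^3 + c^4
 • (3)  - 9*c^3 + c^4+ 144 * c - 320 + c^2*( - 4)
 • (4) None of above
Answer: 1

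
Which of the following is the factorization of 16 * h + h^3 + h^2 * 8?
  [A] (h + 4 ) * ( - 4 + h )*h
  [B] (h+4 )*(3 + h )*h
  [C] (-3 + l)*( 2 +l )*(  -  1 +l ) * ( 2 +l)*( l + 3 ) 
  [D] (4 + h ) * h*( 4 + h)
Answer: D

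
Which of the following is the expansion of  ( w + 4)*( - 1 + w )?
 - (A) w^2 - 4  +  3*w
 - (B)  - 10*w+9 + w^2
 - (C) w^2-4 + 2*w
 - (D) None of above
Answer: A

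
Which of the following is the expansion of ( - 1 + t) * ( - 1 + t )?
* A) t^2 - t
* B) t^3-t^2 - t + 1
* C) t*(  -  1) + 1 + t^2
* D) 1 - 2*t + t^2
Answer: D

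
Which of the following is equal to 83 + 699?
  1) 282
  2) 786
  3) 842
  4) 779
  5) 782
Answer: 5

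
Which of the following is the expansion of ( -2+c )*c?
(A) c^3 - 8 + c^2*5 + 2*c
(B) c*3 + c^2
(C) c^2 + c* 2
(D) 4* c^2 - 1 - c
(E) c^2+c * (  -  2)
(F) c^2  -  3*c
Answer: E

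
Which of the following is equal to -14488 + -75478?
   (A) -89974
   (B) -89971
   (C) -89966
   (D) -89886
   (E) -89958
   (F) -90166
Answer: C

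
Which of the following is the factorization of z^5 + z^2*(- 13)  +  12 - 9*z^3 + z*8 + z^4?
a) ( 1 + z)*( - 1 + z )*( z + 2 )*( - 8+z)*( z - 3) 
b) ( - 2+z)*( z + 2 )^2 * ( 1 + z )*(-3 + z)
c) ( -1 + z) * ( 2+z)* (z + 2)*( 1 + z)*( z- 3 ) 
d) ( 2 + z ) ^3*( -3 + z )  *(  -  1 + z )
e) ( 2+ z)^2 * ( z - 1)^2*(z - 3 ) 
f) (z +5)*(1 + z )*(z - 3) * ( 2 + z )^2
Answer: c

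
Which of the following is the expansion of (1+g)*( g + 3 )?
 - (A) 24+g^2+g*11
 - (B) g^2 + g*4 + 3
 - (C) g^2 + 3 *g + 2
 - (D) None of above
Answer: B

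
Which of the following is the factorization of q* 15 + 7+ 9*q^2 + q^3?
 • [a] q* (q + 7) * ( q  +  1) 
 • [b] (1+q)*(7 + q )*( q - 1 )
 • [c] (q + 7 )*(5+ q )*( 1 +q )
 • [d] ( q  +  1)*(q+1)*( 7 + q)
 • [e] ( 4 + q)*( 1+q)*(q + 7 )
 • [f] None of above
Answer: d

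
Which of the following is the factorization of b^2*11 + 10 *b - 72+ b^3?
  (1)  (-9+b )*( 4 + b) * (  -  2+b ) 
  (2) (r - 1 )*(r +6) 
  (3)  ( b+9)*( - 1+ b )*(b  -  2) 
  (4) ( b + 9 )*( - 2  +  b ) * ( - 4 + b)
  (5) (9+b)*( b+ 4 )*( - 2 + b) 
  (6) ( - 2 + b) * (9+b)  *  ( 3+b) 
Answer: 5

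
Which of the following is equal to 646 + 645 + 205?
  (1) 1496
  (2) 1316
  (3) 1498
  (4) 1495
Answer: 1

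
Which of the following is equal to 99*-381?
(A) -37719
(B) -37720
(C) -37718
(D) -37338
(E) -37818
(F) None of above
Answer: A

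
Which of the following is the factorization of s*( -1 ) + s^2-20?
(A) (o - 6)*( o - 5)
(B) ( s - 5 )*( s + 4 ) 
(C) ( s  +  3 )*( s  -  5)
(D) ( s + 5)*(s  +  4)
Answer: B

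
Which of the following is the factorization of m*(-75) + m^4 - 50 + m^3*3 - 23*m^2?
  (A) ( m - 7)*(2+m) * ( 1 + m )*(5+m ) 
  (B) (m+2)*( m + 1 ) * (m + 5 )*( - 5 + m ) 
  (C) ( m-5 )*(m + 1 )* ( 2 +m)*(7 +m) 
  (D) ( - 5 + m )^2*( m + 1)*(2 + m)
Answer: B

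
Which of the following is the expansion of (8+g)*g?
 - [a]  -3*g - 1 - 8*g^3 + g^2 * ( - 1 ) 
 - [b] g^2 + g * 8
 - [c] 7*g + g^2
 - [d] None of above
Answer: b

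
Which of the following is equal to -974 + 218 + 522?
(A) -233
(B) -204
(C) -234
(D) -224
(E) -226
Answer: C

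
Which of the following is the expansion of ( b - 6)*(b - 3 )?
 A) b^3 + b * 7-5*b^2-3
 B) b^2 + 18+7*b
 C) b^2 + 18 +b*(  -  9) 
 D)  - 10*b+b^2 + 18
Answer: C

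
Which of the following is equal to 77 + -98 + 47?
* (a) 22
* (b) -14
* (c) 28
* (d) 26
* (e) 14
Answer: d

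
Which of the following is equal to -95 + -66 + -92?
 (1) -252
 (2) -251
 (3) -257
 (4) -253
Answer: 4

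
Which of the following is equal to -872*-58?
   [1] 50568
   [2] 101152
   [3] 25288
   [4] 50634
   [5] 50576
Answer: 5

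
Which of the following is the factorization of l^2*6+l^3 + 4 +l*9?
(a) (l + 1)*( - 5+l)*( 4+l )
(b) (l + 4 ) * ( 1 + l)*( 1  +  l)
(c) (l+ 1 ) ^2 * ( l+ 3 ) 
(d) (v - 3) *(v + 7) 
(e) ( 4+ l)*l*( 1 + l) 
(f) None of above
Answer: b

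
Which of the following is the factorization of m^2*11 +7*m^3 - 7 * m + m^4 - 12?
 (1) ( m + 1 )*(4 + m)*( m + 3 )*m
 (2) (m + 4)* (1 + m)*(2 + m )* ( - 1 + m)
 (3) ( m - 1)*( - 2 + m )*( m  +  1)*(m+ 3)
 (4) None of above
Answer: 4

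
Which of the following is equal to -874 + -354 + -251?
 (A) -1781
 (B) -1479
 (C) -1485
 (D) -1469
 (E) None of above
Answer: B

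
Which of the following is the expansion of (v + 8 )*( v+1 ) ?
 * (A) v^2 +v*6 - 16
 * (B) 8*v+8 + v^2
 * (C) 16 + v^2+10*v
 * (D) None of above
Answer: D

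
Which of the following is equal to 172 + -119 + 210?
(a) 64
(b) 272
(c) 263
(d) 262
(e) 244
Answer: c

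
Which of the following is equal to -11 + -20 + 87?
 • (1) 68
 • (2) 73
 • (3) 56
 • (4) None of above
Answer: 3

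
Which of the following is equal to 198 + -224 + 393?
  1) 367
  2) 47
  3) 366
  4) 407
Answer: 1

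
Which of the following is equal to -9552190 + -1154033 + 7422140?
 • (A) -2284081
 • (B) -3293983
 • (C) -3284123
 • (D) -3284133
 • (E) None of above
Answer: E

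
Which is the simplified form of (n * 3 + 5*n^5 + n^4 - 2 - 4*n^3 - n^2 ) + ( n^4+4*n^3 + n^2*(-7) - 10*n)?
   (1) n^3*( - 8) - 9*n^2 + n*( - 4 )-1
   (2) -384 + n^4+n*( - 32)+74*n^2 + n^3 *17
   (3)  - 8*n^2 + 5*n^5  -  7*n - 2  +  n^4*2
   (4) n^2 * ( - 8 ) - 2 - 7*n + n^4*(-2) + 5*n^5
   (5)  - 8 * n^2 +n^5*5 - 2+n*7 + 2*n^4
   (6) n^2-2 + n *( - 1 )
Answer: 3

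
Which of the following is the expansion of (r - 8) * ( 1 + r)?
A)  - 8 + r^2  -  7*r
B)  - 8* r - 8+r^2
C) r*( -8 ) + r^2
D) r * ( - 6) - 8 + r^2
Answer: A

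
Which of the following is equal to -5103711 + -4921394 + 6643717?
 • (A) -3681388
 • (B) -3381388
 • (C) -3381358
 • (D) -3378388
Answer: B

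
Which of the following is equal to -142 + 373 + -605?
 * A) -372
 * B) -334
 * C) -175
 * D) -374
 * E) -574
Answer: D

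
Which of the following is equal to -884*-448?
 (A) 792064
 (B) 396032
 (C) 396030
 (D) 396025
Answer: B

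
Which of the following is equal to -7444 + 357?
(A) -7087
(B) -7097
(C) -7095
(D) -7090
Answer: A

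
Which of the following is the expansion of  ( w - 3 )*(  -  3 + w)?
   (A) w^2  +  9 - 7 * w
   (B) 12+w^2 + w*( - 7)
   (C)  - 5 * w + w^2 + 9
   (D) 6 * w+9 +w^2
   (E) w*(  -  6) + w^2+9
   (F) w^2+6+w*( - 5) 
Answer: E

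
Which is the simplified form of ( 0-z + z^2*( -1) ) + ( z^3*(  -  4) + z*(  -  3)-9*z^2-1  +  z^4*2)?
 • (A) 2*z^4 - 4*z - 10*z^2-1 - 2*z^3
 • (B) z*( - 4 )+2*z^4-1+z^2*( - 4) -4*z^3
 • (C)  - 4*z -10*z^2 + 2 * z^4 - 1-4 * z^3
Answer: C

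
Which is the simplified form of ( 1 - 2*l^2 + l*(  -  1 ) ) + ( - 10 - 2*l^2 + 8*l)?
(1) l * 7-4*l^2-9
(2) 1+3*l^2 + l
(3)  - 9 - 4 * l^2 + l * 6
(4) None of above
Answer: 1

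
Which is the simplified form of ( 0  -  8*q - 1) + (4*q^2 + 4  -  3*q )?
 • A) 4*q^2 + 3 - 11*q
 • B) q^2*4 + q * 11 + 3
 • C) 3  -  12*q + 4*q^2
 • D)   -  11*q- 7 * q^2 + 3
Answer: A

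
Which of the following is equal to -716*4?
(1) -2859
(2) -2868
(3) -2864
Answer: 3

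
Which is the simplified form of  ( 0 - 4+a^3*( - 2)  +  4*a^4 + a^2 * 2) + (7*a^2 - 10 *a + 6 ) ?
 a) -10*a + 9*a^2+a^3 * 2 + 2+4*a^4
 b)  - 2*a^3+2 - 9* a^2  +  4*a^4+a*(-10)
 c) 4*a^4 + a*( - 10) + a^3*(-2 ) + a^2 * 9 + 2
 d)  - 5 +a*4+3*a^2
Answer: c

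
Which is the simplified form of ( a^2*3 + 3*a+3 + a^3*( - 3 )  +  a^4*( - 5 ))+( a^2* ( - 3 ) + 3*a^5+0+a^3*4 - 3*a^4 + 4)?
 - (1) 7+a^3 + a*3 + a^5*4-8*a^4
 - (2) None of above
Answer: 2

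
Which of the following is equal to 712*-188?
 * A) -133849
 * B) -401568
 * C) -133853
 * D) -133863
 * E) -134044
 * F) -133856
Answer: F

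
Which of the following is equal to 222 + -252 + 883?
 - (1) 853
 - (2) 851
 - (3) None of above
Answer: 1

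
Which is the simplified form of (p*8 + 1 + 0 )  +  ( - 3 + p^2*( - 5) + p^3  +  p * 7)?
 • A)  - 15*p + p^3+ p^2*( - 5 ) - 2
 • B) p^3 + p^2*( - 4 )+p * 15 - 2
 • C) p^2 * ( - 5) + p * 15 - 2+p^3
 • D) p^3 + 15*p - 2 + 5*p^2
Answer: C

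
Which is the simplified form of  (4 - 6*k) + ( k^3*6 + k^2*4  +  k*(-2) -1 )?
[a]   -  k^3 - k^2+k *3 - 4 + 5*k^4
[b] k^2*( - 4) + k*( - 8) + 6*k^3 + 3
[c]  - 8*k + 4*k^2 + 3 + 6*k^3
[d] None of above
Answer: c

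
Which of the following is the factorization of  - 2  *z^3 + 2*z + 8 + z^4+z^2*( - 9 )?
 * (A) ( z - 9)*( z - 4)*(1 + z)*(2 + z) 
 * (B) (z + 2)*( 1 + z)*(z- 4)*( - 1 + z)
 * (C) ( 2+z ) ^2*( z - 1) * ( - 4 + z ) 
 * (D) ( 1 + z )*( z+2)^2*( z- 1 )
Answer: B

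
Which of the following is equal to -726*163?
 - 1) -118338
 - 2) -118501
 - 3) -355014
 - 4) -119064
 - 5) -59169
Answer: 1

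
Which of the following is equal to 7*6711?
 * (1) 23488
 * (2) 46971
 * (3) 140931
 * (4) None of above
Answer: 4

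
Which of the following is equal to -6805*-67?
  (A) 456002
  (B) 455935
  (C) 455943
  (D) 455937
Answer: B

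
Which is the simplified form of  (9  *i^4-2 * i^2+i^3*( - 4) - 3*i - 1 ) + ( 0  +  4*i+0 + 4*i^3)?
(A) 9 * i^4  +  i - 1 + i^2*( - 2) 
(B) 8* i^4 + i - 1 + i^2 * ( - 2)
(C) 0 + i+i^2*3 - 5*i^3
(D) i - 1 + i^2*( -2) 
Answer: A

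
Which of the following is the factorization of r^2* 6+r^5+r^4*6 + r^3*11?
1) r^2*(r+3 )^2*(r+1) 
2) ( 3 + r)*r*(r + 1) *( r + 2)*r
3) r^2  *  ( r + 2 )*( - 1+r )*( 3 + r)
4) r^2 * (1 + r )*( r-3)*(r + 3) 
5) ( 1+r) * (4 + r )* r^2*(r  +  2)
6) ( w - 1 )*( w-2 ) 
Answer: 2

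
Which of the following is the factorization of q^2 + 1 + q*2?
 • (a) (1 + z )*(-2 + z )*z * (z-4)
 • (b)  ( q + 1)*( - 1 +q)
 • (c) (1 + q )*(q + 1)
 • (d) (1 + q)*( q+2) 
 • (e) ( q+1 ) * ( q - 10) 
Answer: c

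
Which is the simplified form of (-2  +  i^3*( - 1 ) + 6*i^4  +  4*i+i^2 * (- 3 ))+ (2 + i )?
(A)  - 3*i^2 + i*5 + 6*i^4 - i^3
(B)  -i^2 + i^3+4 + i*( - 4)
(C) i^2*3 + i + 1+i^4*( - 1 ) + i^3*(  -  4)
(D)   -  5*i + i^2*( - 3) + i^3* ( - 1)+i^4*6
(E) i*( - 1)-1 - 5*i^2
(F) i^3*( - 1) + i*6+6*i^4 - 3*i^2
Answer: A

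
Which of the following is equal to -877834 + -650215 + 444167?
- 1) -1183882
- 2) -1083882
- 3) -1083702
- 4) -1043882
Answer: 2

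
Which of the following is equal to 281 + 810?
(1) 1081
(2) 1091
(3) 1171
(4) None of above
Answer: 2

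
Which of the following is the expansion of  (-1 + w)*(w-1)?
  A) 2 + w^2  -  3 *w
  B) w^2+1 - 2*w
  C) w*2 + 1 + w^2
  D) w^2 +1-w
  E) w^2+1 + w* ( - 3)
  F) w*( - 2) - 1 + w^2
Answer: B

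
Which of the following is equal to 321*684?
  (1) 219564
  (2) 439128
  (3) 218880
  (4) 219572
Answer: 1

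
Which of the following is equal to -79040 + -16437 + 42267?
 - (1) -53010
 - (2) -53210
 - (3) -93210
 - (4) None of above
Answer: 2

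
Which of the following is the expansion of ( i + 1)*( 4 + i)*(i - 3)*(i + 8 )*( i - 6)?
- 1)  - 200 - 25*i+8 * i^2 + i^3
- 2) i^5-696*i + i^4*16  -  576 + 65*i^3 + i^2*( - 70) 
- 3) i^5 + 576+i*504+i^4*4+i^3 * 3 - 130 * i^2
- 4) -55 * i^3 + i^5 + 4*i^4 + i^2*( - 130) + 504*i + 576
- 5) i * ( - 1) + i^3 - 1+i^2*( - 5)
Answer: 4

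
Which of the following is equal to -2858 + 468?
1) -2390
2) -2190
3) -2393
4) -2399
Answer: 1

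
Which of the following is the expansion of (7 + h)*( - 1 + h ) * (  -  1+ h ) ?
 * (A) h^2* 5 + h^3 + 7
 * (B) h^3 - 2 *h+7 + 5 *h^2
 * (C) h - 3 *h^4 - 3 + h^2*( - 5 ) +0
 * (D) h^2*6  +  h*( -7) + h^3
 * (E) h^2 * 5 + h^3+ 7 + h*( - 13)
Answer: E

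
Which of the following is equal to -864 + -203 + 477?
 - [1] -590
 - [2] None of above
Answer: 1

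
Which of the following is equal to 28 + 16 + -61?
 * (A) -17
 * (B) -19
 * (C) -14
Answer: A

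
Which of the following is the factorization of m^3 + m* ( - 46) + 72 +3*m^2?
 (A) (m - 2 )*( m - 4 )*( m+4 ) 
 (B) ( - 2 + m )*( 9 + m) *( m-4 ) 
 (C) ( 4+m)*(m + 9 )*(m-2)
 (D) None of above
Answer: B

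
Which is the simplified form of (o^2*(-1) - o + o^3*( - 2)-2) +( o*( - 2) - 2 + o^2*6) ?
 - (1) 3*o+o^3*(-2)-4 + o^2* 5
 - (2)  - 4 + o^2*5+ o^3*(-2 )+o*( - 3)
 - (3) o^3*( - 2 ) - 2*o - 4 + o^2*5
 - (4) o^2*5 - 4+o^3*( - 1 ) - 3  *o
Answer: 2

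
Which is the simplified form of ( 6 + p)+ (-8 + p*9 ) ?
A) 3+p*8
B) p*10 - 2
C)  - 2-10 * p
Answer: B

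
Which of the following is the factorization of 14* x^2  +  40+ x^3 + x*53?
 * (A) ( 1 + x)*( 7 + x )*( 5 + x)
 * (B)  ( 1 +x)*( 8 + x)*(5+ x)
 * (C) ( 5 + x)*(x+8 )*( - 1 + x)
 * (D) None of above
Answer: B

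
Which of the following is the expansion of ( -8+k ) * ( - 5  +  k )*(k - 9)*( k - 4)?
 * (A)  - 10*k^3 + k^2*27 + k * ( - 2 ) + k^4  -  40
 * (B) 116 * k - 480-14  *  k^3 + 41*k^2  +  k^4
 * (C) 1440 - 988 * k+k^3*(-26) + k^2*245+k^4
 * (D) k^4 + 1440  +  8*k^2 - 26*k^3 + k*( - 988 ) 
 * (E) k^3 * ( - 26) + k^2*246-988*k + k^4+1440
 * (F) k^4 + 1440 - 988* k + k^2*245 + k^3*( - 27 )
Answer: C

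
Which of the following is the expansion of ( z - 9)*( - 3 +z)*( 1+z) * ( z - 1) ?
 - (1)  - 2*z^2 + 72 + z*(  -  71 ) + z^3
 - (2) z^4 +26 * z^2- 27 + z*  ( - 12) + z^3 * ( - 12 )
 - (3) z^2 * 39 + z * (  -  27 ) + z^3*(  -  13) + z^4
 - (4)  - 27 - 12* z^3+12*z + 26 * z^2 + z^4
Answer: 4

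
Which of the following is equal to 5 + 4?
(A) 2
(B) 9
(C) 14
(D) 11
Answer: B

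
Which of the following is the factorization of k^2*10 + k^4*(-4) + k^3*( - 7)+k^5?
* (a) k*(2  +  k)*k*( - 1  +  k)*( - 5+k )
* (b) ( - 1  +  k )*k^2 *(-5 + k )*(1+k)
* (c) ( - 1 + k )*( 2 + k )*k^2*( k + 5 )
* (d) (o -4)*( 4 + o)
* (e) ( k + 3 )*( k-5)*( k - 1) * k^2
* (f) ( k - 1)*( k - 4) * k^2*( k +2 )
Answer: a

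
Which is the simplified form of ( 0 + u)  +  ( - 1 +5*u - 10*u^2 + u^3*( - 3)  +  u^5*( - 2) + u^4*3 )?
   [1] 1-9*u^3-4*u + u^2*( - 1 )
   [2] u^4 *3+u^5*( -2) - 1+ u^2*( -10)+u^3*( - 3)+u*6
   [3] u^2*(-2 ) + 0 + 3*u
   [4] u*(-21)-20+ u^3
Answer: 2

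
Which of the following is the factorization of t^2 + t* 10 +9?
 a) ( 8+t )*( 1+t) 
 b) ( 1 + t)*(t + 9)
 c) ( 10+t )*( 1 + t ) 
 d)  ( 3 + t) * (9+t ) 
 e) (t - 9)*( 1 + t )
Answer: b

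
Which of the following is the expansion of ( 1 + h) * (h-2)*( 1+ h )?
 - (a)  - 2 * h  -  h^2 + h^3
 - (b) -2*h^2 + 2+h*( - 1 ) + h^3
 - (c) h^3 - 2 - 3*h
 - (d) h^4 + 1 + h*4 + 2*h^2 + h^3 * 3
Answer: c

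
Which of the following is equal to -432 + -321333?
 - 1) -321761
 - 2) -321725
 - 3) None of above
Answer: 3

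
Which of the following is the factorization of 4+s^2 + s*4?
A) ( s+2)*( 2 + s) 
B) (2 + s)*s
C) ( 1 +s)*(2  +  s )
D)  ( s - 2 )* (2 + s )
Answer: A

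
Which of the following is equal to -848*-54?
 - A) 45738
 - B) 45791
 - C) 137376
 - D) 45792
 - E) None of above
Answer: D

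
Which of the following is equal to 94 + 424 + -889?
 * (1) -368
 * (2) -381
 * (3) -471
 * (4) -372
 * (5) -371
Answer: 5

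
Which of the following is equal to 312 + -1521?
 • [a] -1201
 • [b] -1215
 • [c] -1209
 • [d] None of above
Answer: c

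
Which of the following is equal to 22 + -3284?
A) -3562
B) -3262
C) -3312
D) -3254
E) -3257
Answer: B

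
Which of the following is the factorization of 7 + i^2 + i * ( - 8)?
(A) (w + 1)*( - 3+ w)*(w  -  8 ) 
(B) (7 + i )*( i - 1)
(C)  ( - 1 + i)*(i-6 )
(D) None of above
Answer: D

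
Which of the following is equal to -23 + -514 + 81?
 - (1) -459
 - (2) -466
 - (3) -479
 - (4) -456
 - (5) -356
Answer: 4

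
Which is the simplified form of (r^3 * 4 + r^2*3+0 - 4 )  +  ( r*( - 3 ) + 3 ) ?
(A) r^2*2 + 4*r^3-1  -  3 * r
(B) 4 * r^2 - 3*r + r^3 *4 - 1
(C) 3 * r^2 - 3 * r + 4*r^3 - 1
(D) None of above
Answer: C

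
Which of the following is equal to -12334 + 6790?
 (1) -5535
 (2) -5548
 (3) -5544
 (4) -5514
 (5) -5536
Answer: 3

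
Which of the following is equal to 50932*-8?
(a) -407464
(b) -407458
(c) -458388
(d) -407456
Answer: d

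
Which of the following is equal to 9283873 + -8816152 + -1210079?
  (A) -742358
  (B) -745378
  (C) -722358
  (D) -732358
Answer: A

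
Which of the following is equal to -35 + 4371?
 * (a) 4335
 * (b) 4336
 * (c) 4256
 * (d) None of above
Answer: b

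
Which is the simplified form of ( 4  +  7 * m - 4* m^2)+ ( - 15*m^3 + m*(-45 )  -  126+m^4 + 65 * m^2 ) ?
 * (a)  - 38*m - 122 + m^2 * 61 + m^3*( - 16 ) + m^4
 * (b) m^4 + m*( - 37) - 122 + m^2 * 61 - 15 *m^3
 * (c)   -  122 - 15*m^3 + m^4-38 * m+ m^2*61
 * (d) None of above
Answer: c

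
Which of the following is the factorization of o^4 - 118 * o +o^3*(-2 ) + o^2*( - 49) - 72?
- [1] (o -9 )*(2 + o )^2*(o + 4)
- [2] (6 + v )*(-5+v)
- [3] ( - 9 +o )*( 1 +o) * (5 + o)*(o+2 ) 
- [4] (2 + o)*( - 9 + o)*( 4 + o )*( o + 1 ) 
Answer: 4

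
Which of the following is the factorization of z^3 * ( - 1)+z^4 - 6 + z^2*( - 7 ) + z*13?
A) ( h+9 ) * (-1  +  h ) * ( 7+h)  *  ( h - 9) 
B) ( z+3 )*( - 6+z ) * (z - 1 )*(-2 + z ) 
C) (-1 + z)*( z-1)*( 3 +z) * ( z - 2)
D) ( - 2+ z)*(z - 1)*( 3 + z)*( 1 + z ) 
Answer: C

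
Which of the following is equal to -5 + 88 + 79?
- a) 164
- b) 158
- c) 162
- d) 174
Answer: c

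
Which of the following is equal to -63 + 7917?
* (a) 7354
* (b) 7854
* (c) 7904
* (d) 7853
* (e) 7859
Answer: b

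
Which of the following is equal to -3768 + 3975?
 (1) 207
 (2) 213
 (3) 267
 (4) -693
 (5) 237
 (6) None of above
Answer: 1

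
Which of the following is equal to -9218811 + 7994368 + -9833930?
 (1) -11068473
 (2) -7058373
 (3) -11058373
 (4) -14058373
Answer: 3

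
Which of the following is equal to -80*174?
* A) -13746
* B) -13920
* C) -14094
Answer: B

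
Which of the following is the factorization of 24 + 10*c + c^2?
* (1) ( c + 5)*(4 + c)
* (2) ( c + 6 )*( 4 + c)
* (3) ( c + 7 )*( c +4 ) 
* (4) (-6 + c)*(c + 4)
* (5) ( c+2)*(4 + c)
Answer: 2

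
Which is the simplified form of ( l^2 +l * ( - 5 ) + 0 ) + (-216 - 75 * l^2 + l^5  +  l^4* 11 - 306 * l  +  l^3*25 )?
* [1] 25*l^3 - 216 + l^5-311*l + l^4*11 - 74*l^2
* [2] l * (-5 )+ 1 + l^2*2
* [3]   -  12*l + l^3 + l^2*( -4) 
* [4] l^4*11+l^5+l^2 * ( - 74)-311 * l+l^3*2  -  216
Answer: 1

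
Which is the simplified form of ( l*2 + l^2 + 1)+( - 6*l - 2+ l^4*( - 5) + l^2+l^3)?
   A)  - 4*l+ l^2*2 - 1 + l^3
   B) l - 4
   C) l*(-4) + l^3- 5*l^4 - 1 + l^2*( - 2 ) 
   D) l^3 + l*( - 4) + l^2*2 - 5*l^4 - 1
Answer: D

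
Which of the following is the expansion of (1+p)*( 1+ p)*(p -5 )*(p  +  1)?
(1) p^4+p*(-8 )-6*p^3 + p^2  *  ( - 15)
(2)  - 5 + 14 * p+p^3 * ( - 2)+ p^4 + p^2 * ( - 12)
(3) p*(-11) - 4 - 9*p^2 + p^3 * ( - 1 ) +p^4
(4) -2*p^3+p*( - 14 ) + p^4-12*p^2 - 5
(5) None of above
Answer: 4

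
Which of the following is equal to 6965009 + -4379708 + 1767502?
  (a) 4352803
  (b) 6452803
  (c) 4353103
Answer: a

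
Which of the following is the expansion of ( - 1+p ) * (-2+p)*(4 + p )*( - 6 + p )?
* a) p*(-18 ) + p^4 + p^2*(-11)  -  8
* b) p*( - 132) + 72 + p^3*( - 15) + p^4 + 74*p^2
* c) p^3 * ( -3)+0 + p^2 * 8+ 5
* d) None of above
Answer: d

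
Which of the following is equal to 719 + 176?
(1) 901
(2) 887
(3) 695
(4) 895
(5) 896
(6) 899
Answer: 4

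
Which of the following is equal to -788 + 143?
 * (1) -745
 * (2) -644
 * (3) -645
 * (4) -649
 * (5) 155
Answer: 3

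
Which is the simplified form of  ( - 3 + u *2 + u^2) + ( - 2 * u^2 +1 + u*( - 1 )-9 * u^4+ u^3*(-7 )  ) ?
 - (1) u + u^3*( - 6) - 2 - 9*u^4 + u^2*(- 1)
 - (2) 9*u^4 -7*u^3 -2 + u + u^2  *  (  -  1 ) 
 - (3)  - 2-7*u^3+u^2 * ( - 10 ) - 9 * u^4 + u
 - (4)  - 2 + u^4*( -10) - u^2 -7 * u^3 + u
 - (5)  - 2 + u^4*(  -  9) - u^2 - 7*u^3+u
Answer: 5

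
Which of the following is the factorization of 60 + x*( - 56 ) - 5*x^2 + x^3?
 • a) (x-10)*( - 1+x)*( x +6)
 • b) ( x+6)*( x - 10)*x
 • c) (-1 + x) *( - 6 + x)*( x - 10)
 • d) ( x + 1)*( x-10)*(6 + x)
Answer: a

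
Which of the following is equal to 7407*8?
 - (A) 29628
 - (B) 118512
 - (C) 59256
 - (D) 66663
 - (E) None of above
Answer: C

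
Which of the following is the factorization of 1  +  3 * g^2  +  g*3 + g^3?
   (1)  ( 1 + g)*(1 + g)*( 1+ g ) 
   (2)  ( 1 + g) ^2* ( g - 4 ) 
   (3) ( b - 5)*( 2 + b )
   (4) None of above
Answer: 1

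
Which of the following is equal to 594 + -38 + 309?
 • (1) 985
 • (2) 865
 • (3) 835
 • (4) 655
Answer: 2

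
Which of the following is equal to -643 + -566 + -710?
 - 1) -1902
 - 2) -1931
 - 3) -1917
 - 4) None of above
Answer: 4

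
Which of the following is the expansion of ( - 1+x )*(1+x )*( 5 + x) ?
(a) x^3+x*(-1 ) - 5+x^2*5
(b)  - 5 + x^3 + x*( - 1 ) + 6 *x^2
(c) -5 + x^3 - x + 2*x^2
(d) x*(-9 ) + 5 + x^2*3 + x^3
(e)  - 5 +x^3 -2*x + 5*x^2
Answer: a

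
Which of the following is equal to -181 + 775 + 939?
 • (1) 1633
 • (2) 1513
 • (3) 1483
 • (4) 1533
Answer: 4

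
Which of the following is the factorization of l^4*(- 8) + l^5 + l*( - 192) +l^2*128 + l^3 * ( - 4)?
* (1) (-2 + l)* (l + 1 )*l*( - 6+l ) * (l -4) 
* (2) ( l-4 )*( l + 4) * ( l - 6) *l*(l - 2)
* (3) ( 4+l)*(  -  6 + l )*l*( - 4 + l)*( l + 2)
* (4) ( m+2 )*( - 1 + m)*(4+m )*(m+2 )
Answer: 2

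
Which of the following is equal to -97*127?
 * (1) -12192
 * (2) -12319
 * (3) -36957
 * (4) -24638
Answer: 2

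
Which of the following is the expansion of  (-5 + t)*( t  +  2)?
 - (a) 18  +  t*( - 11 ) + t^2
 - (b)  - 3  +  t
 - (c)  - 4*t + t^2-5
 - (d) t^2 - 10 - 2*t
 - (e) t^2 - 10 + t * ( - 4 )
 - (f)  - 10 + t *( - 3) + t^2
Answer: f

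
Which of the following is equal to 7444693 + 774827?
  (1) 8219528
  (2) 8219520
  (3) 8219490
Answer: 2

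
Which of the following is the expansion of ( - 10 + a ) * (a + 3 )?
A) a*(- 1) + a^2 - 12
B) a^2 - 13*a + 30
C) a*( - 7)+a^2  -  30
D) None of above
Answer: C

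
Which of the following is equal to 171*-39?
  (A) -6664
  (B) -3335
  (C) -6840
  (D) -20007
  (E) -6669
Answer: E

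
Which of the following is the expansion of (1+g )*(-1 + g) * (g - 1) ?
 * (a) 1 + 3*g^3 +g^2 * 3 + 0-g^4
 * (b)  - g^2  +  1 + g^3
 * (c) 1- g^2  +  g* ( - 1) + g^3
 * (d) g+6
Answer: c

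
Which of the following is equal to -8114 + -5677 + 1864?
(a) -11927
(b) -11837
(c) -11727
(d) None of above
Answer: a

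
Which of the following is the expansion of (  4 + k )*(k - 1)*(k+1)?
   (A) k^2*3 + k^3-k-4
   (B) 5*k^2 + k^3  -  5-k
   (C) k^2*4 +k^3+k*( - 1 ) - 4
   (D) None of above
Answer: C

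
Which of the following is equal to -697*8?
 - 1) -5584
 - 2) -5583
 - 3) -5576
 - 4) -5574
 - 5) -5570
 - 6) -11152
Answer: 3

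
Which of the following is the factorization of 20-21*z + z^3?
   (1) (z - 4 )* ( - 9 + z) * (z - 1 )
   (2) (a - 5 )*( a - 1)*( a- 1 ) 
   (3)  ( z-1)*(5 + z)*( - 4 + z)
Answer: 3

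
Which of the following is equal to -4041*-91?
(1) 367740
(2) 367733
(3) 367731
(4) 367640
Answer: 3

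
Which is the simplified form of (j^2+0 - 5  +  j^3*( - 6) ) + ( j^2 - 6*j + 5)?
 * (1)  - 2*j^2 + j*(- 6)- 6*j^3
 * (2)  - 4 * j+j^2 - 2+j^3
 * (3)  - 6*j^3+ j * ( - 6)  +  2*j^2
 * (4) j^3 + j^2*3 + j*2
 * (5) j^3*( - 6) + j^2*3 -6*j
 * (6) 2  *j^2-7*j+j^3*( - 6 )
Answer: 3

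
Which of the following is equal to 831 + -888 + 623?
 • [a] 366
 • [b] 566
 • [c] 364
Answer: b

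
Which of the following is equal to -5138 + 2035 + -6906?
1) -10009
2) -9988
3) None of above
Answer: 1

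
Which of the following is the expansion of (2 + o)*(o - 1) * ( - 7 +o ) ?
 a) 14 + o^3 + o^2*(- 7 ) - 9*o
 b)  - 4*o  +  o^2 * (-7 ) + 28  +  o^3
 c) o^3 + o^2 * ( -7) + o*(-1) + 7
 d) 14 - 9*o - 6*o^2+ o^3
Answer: d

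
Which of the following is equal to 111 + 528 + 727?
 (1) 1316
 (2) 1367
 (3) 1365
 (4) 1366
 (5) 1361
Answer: 4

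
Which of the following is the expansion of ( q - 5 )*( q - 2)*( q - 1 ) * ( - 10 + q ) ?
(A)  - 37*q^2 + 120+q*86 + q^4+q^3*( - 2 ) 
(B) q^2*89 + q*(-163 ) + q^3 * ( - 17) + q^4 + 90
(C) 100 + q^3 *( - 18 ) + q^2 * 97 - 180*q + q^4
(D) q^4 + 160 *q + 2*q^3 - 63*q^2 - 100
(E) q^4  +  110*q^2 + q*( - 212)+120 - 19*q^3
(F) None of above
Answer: C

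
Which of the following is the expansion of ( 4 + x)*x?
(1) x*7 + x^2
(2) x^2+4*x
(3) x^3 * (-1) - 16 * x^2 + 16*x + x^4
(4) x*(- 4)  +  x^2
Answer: 2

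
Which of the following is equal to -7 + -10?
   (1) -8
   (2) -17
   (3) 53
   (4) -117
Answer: 2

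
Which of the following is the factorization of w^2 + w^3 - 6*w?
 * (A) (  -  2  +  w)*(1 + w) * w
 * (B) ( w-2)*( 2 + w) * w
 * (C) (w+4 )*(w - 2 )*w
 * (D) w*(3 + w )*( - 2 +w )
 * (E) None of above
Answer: D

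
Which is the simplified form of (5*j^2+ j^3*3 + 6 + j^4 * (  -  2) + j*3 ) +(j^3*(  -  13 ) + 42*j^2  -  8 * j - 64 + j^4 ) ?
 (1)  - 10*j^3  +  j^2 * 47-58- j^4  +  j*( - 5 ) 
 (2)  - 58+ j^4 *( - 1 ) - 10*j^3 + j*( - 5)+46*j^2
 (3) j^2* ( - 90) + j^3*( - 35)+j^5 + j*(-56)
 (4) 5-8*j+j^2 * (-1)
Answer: 1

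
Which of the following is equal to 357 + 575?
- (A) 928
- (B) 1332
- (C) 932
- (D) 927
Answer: C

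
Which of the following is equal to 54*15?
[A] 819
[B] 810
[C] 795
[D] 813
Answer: B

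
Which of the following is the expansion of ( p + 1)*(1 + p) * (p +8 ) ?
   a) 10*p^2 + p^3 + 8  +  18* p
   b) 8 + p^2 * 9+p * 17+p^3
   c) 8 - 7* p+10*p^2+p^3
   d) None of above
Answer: d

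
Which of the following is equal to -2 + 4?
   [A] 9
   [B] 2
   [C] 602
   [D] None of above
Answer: B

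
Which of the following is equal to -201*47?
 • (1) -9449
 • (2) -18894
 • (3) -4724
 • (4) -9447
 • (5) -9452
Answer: 4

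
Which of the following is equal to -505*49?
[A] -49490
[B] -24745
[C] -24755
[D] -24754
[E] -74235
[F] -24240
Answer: B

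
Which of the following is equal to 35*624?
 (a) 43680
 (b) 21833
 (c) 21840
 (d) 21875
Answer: c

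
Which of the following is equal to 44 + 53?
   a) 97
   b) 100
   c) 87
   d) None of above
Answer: a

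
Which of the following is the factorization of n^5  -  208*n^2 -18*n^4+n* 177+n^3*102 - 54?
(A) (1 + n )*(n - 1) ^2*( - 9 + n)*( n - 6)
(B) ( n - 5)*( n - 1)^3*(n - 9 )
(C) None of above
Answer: C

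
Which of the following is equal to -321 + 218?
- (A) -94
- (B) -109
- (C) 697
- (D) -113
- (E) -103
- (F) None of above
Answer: E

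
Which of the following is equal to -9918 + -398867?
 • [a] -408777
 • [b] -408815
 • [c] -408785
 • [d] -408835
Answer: c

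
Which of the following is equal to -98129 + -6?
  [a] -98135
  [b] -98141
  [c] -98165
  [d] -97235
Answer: a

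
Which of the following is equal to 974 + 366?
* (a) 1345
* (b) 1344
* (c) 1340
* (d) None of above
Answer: c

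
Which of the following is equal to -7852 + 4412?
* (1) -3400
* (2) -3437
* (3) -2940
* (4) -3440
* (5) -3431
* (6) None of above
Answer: 4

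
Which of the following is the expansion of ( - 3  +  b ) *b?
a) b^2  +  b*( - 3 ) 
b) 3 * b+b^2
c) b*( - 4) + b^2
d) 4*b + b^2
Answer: a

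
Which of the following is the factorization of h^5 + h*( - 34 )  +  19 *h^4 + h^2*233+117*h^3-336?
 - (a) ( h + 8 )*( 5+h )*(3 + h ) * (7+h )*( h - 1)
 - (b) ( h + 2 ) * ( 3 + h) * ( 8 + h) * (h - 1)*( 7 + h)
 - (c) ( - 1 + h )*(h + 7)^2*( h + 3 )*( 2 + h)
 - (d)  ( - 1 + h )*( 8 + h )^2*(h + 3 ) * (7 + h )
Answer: b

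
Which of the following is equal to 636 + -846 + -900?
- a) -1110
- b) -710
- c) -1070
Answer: a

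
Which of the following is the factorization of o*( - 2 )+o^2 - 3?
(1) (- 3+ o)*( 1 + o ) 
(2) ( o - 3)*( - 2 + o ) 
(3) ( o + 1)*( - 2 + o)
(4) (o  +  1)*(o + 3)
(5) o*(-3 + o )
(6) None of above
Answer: 1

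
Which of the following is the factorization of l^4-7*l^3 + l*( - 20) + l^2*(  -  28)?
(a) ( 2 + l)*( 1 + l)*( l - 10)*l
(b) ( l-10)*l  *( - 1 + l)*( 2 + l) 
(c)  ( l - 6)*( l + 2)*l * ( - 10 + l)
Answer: a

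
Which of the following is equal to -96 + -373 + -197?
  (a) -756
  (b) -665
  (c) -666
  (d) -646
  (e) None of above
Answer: c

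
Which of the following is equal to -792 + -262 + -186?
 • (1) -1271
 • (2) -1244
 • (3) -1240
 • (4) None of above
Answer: 3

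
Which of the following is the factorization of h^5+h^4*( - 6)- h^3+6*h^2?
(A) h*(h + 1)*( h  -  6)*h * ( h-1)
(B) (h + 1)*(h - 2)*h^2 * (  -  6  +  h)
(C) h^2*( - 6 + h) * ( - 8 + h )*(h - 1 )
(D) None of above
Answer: A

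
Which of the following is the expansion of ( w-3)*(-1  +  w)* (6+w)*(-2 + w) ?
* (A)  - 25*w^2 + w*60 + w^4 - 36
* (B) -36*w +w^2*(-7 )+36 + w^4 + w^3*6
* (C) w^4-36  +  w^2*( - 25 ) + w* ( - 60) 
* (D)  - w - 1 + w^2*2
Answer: A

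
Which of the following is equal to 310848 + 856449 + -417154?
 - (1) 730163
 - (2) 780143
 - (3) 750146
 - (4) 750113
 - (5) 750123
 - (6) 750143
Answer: 6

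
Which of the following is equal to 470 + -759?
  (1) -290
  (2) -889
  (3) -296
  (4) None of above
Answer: 4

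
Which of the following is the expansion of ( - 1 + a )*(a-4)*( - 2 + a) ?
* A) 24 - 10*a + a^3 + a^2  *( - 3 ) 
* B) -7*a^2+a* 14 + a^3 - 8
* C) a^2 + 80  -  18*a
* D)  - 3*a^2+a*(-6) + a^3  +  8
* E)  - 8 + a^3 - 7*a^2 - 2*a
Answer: B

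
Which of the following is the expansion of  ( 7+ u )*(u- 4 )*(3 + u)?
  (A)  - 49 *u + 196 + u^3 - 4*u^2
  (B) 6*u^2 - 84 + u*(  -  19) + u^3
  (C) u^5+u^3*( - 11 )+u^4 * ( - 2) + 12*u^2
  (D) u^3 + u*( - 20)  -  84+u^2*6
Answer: B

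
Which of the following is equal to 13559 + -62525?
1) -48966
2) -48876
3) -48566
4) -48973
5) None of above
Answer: 1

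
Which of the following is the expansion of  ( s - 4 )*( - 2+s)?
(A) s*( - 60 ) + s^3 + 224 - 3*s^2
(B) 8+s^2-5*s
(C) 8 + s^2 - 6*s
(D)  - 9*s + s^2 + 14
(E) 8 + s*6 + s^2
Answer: C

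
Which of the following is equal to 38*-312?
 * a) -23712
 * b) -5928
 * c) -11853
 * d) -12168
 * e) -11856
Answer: e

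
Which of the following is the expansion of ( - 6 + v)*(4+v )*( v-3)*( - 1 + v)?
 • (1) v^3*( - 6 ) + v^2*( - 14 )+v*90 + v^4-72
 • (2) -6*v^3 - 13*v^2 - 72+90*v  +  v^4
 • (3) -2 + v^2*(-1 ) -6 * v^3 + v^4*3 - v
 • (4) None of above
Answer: 2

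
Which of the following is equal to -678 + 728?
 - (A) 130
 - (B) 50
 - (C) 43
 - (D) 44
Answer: B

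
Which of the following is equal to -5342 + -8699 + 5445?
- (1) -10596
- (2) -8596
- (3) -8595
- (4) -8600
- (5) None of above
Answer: 2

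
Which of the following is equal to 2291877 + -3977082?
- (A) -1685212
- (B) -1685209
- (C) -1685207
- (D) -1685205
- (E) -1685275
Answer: D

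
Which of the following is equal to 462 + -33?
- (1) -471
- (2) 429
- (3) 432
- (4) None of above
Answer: 2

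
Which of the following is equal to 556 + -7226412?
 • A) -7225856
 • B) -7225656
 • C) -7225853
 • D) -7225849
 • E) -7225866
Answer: A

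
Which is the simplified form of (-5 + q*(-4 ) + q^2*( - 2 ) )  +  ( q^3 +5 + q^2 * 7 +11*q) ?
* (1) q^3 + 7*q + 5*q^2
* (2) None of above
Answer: 1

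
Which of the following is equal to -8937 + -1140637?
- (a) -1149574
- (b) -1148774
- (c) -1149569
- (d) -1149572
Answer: a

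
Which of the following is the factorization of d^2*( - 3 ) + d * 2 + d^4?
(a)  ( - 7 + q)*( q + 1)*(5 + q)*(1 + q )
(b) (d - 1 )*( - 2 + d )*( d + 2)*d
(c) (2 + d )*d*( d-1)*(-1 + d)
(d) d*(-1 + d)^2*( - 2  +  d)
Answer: c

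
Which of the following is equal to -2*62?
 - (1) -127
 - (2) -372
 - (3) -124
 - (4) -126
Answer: 3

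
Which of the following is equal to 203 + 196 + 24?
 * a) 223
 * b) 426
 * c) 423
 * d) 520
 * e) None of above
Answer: c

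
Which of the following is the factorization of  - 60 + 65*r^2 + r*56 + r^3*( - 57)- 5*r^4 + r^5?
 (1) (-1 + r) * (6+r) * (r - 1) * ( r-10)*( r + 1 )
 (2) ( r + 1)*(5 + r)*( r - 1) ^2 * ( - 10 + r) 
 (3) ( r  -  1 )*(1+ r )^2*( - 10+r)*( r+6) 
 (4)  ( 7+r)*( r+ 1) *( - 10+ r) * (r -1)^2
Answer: 1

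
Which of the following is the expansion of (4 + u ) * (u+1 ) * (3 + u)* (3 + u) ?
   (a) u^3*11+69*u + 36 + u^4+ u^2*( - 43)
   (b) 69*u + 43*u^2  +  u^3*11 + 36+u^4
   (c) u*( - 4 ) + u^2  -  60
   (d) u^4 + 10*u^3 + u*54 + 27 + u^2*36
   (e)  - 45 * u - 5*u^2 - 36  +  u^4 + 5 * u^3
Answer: b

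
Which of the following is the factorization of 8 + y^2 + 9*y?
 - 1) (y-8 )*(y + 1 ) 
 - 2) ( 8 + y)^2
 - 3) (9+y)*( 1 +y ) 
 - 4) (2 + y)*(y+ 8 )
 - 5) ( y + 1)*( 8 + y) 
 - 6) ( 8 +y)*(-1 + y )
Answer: 5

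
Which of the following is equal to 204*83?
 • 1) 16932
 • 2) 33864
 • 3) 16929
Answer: 1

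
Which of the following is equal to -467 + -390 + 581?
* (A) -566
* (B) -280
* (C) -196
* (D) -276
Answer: D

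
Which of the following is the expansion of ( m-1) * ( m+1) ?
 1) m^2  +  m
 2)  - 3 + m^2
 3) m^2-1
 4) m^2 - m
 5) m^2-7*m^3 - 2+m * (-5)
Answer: 3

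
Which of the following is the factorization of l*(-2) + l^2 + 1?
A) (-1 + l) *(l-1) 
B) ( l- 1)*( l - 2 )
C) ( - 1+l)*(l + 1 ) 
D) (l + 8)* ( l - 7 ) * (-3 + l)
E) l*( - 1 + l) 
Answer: A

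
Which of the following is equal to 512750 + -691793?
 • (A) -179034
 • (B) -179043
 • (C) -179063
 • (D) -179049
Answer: B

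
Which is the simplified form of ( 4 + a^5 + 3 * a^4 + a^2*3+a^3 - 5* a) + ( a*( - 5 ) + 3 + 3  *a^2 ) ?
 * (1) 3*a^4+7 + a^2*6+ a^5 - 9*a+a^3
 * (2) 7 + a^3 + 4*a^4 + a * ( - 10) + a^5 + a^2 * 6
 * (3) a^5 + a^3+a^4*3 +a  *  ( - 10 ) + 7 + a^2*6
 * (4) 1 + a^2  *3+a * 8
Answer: 3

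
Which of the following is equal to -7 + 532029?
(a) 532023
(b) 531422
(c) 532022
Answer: c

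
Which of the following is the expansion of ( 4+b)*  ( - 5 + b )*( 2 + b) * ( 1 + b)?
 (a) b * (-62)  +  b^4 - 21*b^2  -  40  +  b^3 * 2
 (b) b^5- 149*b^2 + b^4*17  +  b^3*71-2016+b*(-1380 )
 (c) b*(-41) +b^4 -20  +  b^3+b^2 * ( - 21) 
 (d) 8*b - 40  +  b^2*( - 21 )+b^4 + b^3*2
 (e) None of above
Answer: a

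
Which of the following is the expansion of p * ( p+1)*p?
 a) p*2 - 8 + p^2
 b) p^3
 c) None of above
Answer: c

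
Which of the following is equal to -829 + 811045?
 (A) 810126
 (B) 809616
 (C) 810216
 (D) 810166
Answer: C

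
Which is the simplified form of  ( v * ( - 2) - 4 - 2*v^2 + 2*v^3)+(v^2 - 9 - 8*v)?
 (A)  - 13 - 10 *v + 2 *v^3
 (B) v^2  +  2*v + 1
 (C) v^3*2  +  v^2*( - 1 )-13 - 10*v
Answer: C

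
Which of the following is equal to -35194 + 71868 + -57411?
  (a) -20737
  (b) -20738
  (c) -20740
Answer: a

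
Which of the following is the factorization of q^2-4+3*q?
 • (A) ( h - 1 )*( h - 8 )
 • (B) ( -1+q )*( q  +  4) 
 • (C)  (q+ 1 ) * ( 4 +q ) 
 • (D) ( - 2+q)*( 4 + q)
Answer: B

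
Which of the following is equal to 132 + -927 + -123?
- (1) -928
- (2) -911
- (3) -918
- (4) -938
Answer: 3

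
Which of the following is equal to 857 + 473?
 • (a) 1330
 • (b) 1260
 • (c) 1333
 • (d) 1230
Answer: a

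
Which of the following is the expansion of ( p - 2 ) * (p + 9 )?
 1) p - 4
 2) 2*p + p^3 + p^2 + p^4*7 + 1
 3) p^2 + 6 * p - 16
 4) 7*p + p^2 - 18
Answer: 4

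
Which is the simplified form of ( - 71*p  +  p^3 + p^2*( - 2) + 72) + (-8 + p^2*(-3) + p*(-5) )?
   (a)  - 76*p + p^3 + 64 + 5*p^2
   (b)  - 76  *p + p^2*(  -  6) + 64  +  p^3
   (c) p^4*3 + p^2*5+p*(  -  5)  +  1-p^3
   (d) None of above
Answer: d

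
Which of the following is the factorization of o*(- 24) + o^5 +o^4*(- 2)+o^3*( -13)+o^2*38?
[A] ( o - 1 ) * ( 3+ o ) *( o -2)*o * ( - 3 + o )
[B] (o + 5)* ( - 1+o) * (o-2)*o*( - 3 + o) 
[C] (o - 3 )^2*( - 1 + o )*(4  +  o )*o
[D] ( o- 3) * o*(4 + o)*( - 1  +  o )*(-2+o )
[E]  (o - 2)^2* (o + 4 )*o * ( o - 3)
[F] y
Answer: D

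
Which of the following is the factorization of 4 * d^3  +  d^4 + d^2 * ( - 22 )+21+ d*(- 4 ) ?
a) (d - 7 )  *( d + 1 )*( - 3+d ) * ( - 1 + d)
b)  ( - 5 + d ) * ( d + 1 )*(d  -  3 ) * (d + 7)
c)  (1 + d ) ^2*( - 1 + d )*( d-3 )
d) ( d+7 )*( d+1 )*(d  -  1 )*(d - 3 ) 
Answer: d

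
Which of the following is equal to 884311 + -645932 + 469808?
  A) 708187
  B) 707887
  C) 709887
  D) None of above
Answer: A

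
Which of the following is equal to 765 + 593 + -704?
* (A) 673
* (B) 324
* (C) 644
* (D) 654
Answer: D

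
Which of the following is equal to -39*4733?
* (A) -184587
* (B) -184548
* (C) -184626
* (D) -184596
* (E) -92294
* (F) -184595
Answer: A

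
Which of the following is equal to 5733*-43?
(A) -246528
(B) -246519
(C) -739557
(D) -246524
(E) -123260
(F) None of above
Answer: B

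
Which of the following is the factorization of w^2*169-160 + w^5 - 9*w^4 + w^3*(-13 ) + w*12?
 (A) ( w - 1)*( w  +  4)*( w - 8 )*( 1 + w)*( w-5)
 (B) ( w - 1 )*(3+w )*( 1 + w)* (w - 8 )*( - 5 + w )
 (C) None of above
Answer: A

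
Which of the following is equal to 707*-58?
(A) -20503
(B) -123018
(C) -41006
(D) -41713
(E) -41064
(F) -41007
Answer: C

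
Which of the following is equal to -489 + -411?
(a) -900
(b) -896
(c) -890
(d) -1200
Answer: a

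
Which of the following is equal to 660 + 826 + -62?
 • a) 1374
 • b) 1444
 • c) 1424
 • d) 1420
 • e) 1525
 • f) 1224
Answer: c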